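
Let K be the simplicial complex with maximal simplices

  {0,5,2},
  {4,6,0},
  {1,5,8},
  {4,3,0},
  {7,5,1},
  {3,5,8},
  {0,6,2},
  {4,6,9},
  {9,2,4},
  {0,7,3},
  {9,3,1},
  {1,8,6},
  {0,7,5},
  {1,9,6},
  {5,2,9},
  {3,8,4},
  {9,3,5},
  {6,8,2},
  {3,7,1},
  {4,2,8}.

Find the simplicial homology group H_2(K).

H_2 ≅ 0.

Fix the vertex order 0 < 1 < 2 < 3 < 4 < 5 < 6 < 7 < 8 < 9 and write every simplex with vertices in increasing order. Then dim K = 2 and the simplices of K are:

  0-simplices (10): [0], [1], [2], [3], [4], [5], [6], [7], [8], [9]
  1-simplices (30): (30 of them)
  2-simplices (20): (20 of them)

giving chain groups C_0 ≅ Z^10, C_1 ≅ Z^30, C_2 ≅ Z^20.

The boundary map ∂_1: C_1 → C_0 is given by ∂[p,q] = [q] − [p]. For instance
  ∂[2,9] = [9] − [2].
As a 10×30 matrix over Z this has rank 9, with invariant factors (1,1,1,1,1,1,1,1,1).

∂_2: C_2 → C_1 sends each 2-simplex [p,q,r] to [q,r] − [p,r] + [p,q]. For instance
  ∂[3,5,8] = [5,8] − [3,8] + [3,5],
  ∂[0,5,7] = [5,7] − [0,7] + [0,5].
This gives a 30×20 integer matrix of rank 20; reducing to Smith normal form yields diagonal entries (1,1,1,1,1,1,1,1,1,1,1,1,1,1,1,1,1,1,1,2).

Now H_k = ker ∂_k / im ∂_{k+1}, so:

  H_2: rank ker ∂_2 − rank ∂_3 = (20 − 20) − 0 = 0, and there is no ∂_3, so H_2 ≅ 0.

(K is a triangulation of the Klein bottle.)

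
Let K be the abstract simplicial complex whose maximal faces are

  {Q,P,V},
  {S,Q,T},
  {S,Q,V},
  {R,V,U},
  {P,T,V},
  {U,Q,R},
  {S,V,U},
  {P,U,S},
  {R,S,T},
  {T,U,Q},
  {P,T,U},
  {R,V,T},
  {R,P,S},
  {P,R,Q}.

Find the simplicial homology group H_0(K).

H_0 = Z.

We work with the vertex ordering P < Q < R < S < T < U < V. The simplices of K, each written with vertices in increasing order, are:

  0-simplices (7): P, Q, R, S, T, U, V
  1-simplices (21): PQ, PR, PS, PT, PU, PV, QR, QS, QT, QU, QV, RS, RT, RU, RV, ST, SU, SV, TU, TV, UV
  2-simplices (14): PQR, PQV, PRS, PSU, PTU, PTV, QRU, QST, QSV, QTU, RST, RTV, RUV, SUV

so the chain groups are C_0 ≅ Z^7, C_1 ≅ Z^21, C_2 ≅ Z^14.

∂_1: C_1 → C_0 is given by ∂[p,q] = [q] − [p].
The 7×21 boundary matrix has rank 6 and Smith normal form diag(1,1,1,1,1,1).

Boundary ∂_2: C_2 → C_1 acts by ∂[p,q,r] = [q,r] − [p,r] + [p,q]. For instance
  ∂PQV = QV − PV + PQ,
  ∂PRS = RS − PS + PR.
This gives a 21×14 integer matrix of rank 13; reducing to Smith normal form yields diagonal entries (1,1,1,1,1,1,1,1,1,1,1,1,1).

Computing H_k = (kernel of ∂_k) / (image of ∂_{k+1}):

  H_0: rank C_0 − rank ∂_1 = 7 − 6 = 1, and the invariant factors of ∂_1 are all 1, so H_0 = Z.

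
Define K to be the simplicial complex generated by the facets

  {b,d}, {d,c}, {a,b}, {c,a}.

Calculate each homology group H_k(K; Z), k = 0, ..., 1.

H_0 = Z,  H_1 = Z.

Fix the vertex order a < b < c < d and write every simplex with vertices in increasing order. Then dim K = 1 and the simplices of K are:

  0-simplices (4): a, b, c, d
  1-simplices (4): ab, ac, bd, cd

so the chain groups are C_0 ≅ Z^4, C_1 ≅ Z^4.

Boundary ∂_1: C_1 → C_0 is given by ∂[p,q] = [q] − [p]. For instance
  ∂cd = d − c.
This gives a 4×4 integer matrix of rank 3; reducing to Smith normal form yields diagonal entries (1,1,1).

From H_k ≅ ker(∂_k) / im(∂_{k+1}) we obtain:

  H_0: rank C_0 − rank ∂_1 = 4 − 3 = 1, and the invariant factors of ∂_1 are all 1, so H_0 = Z.
  H_1: rank ker ∂_1 − rank ∂_2 = (4 − 3) − 0 = 1, and there is no ∂_2, so H_1 = Z.

As a check, the Euler characteristic is 4 − 4 = 0, which agrees with 1 − 1 = 0.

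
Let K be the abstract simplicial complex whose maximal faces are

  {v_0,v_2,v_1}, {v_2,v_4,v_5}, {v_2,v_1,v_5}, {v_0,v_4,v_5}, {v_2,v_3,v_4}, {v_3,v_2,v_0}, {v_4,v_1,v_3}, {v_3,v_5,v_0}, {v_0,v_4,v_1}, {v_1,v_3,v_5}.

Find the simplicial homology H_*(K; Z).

H_0 = Z,  H_1 = Z/2,  H_2 = 0.

Order the vertices as v_0 < v_1 < v_2 < v_3 < v_4 < v_5. Listing each simplex with vertices in this order, K has dimension 2 with simplices:

  0-simplices (6): [v_0], [v_1], [v_2], [v_3], [v_4], [v_5]
  1-simplices (15): (15 of them)
  2-simplices (10): [v_0,v_1,v_2], [v_0,v_1,v_4], [v_0,v_2,v_3], [v_0,v_3,v_5], [v_0,v_4,v_5], [v_1,v_2,v_5], [v_1,v_3,v_4], [v_1,v_3,v_5], [v_2,v_3,v_4], [v_2,v_4,v_5]

giving chain groups C_0 ≅ Z^6, C_1 ≅ Z^15, C_2 ≅ Z^10.

The boundary map ∂_1: C_1 → C_0 is given by ∂[p,q] = [q] − [p].
As a 6×15 matrix over Z this has rank 5, with invariant factors (1,1,1,1,1).

∂_2: C_2 → C_1 acts by ∂[p,q,r] = [q,r] − [p,r] + [p,q]. For instance
  ∂[v_0,v_2,v_3] = [v_2,v_3] − [v_0,v_3] + [v_0,v_2],
  ∂[v_2,v_3,v_4] = [v_3,v_4] − [v_2,v_4] + [v_2,v_3].
As a 15×10 matrix over Z this has rank 10, with invariant factors (1,1,1,1,1,1,1,1,1,2).

Computing H_k = (kernel of ∂_k) / (image of ∂_{k+1}):

  H_0: rank C_0 − rank ∂_1 = 6 − 5 = 1, and the invariant factors of ∂_1 are all 1, so H_0 ≅ Z.
  H_1: rank ker ∂_1 − rank ∂_2 = (15 − 5) − 10 = 0, and ∂_2 has invariant factor 2 > 1, so H_1 ≅ Z/2.
  H_2: rank ker ∂_2 − rank ∂_3 = (10 − 10) − 0 = 0, and there is no ∂_3, so H_2 ≅ 0.

As a check, the Euler characteristic is 6 − 15 + 10 = 1, which agrees with 1 − 0 + 0 = 1.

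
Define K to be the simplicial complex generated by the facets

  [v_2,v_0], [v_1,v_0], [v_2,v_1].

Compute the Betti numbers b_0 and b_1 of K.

We work with the vertex ordering v_0 < v_1 < v_2. The simplices of K, each written with vertices in increasing order, are:

  0-simplices (3): [v_0], [v_1], [v_2]
  1-simplices (3): [v_0,v_1], [v_0,v_2], [v_1,v_2]

Hence C_0 ≅ Z^3, C_1 ≅ Z^3.

The boundary map ∂_1: C_1 → C_0 sends each edge [p,q] (with p < q) to q − p. For instance
  ∂[v_1,v_2] = [v_2] − [v_1].
As a 3×3 matrix over Z this has rank 2, with invariant factors (1,1).

Reading off H_k = ker ∂_k / im ∂_{k+1}:

  H_0: rank C_0 − rank ∂_1 = 3 − 2 = 1, and the invariant factors of ∂_1 are all 1, so H_0 = Z.
  H_1: rank ker ∂_1 − rank ∂_2 = (3 − 2) − 0 = 1, and there is no ∂_2, so H_1 = Z.

Hence the Betti numbers are b_0 = 1, b_1 = 1.

b_0 = 1, b_1 = 1.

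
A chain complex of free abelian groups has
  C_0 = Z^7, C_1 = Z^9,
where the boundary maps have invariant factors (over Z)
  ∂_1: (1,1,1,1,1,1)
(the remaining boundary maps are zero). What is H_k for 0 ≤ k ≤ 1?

H_0: b_0 = 7 − 0 − 6 = 1; torsion from ∂_1 factors > 1: none. So H_0 = Z.
H_1: b_1 = 9 − 6 − 0 = 3; torsion from ∂_2 factors > 1: none. So H_1 = Z^3.

H_0 = Z,  H_1 = Z^3.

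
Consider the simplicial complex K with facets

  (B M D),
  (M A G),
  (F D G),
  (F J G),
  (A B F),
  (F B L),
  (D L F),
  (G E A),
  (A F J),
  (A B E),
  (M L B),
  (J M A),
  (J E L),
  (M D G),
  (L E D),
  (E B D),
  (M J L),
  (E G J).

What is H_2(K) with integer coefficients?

H_2 ≅ 0.

We work with the vertex ordering A < B < D < E < F < G < J < L < M. The simplices of K, each written with vertices in increasing order, are:

  0-simplices (9): A, B, D, E, F, G, J, L, M
  1-simplices (27): AB, AE, AF, AG, AJ, AM, BD, BE, BF, BL, BM, DE, DF, DG, DL, DM, EG, EJ, EL, FG, FJ, FL, GJ, GM, JL, JM, LM
  2-simplices (18): ABE, ABF, AEG, AFJ, AGM, AJM, BDE, BDM, BFL, BLM, DEL, DFG, DFL, DGM, EGJ, EJL, FGJ, JLM

Hence C_0 ≅ Z^9, C_1 ≅ Z^27, C_2 ≅ Z^18.

The boundary map ∂_1: C_1 → C_0 maps an edge to its endpoints' difference, ∂[p,q] = q − p. For instance
  ∂FG = G − F.
The 9×27 boundary matrix has rank 8 and Smith normal form diag(1,1,1,1,1,1,1,1).

The boundary map ∂_2: C_2 → C_1 maps a triangle to the signed sum of its edges. For instance
  ∂DFL = FL − DL + DF,
  ∂AGM = GM − AM + AG.
The resulting 27×18 matrix has rank 18, and its Smith normal form has invariant factors (1,1,1,1,1,1,1,1,1,1,1,1,1,1,1,1,1,2).

Reading off H_k = ker ∂_k / im ∂_{k+1}:

  H_2: rank ker ∂_2 − rank ∂_3 = (18 − 18) − 0 = 0, and there is no ∂_3, so H_2 = 0.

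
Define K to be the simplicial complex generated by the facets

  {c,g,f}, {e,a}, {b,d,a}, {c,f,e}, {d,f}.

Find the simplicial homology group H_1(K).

Take the total order a < b < c < d < e < f < g on the vertex set. Then K (dimension 2) consists of the simplices:

  0-simplices (7): a, b, c, d, e, f, g
  1-simplices (10): ab, ad, ae, bd, ce, cf, cg, df, ef, fg
  2-simplices (3): abd, cef, cfg

so the chain groups are C_0 ≅ Z^7, C_1 ≅ Z^10, C_2 ≅ Z^3.

∂_1: C_1 → C_0 sends each edge [p,q] (with p < q) to q − p.
As a 7×10 matrix over Z this has rank 6, with invariant factors (1,1,1,1,1,1).

Boundary ∂_2: C_2 → C_1 acts by ∂[p,q,r] = [q,r] − [p,r] + [p,q]. For instance
  ∂abd = bd − ad + ab,
  ∂cef = ef − cf + ce.
This gives a 10×3 integer matrix of rank 3; reducing to Smith normal form yields diagonal entries (1,1,1).

Computing H_k = (kernel of ∂_k) / (image of ∂_{k+1}):

  H_1: rank ker ∂_1 − rank ∂_2 = (10 − 6) − 3 = 1, and the invariant factors of ∂_2 are all 1, so H_1 = Z.

H_1 ≅ Z.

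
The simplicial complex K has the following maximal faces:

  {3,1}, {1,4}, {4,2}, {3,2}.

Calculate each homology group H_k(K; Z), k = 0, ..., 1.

H_0 ≅ Z,  H_1 ≅ Z.

Take the total order 1 < 2 < 3 < 4 on the vertex set. Then K (dimension 1) consists of the simplices:

  0-simplices (4): [1], [2], [3], [4]
  1-simplices (4): [1,3], [1,4], [2,3], [2,4]

Hence C_0 ≅ Z^4, C_1 ≅ Z^4.

Boundary ∂_1: C_1 → C_0 maps an edge to its endpoints' difference, ∂[p,q] = q − p. For instance
  ∂[2,3] = [3] − [2].
As a 4×4 matrix over Z this has rank 3, with invariant factors (1,1,1).

From H_k ≅ ker(∂_k) / im(∂_{k+1}) we obtain:

  H_0: rank C_0 − rank ∂_1 = 4 − 3 = 1, and the invariant factors of ∂_1 are all 1, so H_0 ≅ Z.
  H_1: rank ker ∂_1 − rank ∂_2 = (4 − 3) − 0 = 1, and there is no ∂_2, so H_1 ≅ Z.

As a check, the Euler characteristic is 4 − 4 = 0, which agrees with 1 − 1 = 0.
(K is a triangulation of the circle S^1.)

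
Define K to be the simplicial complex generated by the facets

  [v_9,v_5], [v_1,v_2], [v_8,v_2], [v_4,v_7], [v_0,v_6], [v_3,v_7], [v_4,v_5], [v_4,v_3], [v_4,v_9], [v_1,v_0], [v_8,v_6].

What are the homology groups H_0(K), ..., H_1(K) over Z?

K has 10 vertices, 11 edges.
rank ∂_0 = 0, rank ∂_1 = 8 ⇒ b_0 = 10 − 0 − 8 = 2; all invariant factors of ∂_1 are 1 so no torsion. So H_0 = Z^2.
rank ∂_1 = 8, rank ∂_2 = 0 ⇒ b_1 = 11 − 8 − 0 = 3. So H_1 = Z^3.

H_0 ≅ Z^2,  H_1 ≅ Z^3.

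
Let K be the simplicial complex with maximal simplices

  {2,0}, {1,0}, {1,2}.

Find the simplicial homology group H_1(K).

Take the total order 0 < 1 < 2 on the vertex set. Then K (dimension 1) consists of the simplices:

  0-simplices (3): [0], [1], [2]
  1-simplices (3): [0,1], [0,2], [1,2]

giving chain groups C_0 ≅ Z^3, C_1 ≅ Z^3.

The boundary map ∂_1: C_1 → C_0 is given by ∂[p,q] = [q] − [p]. For instance
  ∂[1,2] = [2] − [1].
As a 3×3 matrix over Z this has rank 2, with invariant factors (1,1).

Now H_k = ker ∂_k / im ∂_{k+1}, so:

  H_1: rank ker ∂_1 − rank ∂_2 = (3 − 2) − 0 = 1, and there is no ∂_2, so H_1 ≅ Z.

H_1 = Z.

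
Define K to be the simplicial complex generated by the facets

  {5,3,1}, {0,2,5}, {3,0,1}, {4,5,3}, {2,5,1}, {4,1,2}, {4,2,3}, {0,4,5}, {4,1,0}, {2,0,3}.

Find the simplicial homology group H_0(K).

H_0 ≅ Z.

We work with the vertex ordering 0 < 1 < 2 < 3 < 4 < 5. The simplices of K, each written with vertices in increasing order, are:

  0-simplices (6): [0], [1], [2], [3], [4], [5]
  1-simplices (15): [0,1], [0,2], [0,3], [0,4], [0,5], [1,2], [1,3], [1,4], [1,5], [2,3], [2,4], [2,5], [3,4], [3,5], [4,5]
  2-simplices (10): [0,1,3], [0,1,4], [0,2,3], [0,2,5], [0,4,5], [1,2,4], [1,2,5], [1,3,5], [2,3,4], [3,4,5]

Hence C_0 ≅ Z^6, C_1 ≅ Z^15, C_2 ≅ Z^10.

∂_1: C_1 → C_0 is given by ∂[p,q] = [q] − [p]. For instance
  ∂[1,4] = [4] − [1].
As a 6×15 matrix over Z this has rank 5, with invariant factors (1,1,1,1,1).

Boundary ∂_2: C_2 → C_1 maps a triangle to the signed sum of its edges. For instance
  ∂[3,4,5] = [4,5] − [3,5] + [3,4],
  ∂[0,1,4] = [1,4] − [0,4] + [0,1].
As a 15×10 matrix over Z this has rank 10, with invariant factors (1,1,1,1,1,1,1,1,1,2).

Reading off H_k = ker ∂_k / im ∂_{k+1}:

  H_0: rank C_0 − rank ∂_1 = 6 − 5 = 1, and the invariant factors of ∂_1 are all 1, so H_0 = Z.

(K is a triangulation of the real projective plane RP^2.)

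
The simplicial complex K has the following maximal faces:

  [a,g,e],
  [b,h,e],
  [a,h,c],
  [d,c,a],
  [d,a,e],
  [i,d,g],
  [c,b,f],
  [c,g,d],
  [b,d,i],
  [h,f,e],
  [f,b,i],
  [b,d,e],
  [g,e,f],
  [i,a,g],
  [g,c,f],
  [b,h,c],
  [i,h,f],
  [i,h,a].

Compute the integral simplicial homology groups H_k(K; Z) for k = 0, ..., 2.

H_0 = Z,  H_1 = Z ⊕ Z/2Z,  H_2 = 0.

Take the total order a < b < c < d < e < f < g < h < i on the vertex set. Then K (dimension 2) consists of the simplices:

  0-simplices (9): a, b, c, d, e, f, g, h, i
  1-simplices (27): ac, ad, ae, ag, ah, ai, bc, bd, be, bf, bh, bi, cd, cf, cg, ch, de, dg, di, ef, eg, eh, fg, fh, fi, gi, hi
  2-simplices (18): acd, ach, ade, aeg, agi, ahi, bcf, bch, bde, bdi, beh, bfi, cdg, cfg, dgi, efg, efh, fhi

so the chain groups are C_0 ≅ Z^9, C_1 ≅ Z^27, C_2 ≅ Z^18.

∂_1: C_1 → C_0 is given by ∂[p,q] = [q] − [p]. For instance
  ∂fi = i − f.
This gives a 9×27 integer matrix of rank 8; reducing to Smith normal form yields diagonal entries (1,1,1,1,1,1,1,1).

∂_2: C_2 → C_1 sends each 2-simplex [p,q,r] to [q,r] − [p,r] + [p,q]. For instance
  ∂aeg = eg − ag + ae,
  ∂acd = cd − ad + ac.
The 27×18 boundary matrix has rank 18 and Smith normal form diag(1,1,1,1,1,1,1,1,1,1,1,1,1,1,1,1,1,2).

From H_k ≅ ker(∂_k) / im(∂_{k+1}) we obtain:

  H_0: rank C_0 − rank ∂_1 = 9 − 8 = 1, and the invariant factors of ∂_1 are all 1, so H_0 = Z.
  H_1: rank ker ∂_1 − rank ∂_2 = (27 − 8) − 18 = 1, and ∂_2 has invariant factor 2 > 1, so H_1 = Z ⊕ Z/2Z.
  H_2: rank ker ∂_2 − rank ∂_3 = (18 − 18) − 0 = 0, and there is no ∂_3, so H_2 = 0.

As a check, the Euler characteristic is 9 − 27 + 18 = 0, which agrees with 1 − 1 + 0 = 0.
(K is a triangulation of the Klein bottle.)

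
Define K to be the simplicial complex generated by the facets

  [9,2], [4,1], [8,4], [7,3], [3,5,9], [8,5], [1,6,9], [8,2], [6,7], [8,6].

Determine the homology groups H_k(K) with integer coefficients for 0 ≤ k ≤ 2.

H_0 = Z,  H_1 = Z^4,  H_2 = 0.

We work with the vertex ordering 1 < 2 < 3 < 4 < 5 < 6 < 7 < 8 < 9. The simplices of K, each written with vertices in increasing order, are:

  0-simplices (9): [1], [2], [3], [4], [5], [6], [7], [8], [9]
  1-simplices (14): [1,4], [1,6], [1,9], [2,8], [2,9], [3,5], [3,7], [3,9], [4,8], [5,8], [5,9], [6,7], [6,8], [6,9]
  2-simplices (2): [1,6,9], [3,5,9]

Hence C_0 ≅ Z^9, C_1 ≅ Z^14, C_2 ≅ Z^2.

The boundary map ∂_1: C_1 → C_0 maps an edge to its endpoints' difference, ∂[p,q] = q − p. For instance
  ∂[1,4] = [4] − [1].
As a 9×14 matrix over Z this has rank 8, with invariant factors (1,1,1,1,1,1,1,1).

Boundary ∂_2: C_2 → C_1 acts by ∂[p,q,r] = [q,r] − [p,r] + [p,q]. For instance
  ∂[1,6,9] = [6,9] − [1,9] + [1,6],
  ∂[3,5,9] = [5,9] − [3,9] + [3,5].
The resulting 14×2 matrix has rank 2, and its Smith normal form has invariant factors (1,1).

Now H_k = ker ∂_k / im ∂_{k+1}, so:

  H_0: rank C_0 − rank ∂_1 = 9 − 8 = 1, and the invariant factors of ∂_1 are all 1, so H_0 = Z.
  H_1: rank ker ∂_1 − rank ∂_2 = (14 − 8) − 2 = 4, and the invariant factors of ∂_2 are all 1, so H_1 = Z^4.
  H_2: rank ker ∂_2 − rank ∂_3 = (2 − 2) − 0 = 0, and there is no ∂_3, so H_2 = 0.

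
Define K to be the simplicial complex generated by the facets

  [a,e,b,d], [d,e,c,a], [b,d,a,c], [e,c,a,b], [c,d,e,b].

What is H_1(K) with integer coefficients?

Fix the vertex order a < b < c < d < e and write every simplex with vertices in increasing order. Then dim K = 3 and the simplices of K are:

  0-simplices (5): a, b, c, d, e
  1-simplices (10): ab, ac, ad, ae, bc, bd, be, cd, ce, de
  2-simplices (10): abc, abd, abe, acd, ace, ade, bcd, bce, bde, cde
  3-simplices (5): abcd, abce, abde, acde, bcde

Hence C_0 ≅ Z^5, C_1 ≅ Z^10, C_2 ≅ Z^10, C_3 ≅ Z^5.

The boundary map ∂_1: C_1 → C_0 is given by ∂[p,q] = [q] − [p]. For instance
  ∂ad = d − a.
The resulting 5×10 matrix has rank 4, and its Smith normal form has invariant factors (1,1,1,1).

Boundary ∂_2: C_2 → C_1 acts by ∂[p,q,r] = [q,r] − [p,r] + [p,q]. For instance
  ∂abe = be − ae + ab,
  ∂ade = de − ae + ad.
This gives a 10×10 integer matrix of rank 6; reducing to Smith normal form yields diagonal entries (1,1,1,1,1,1).

Boundary ∂_3: C_3 → C_2 sends each 3-simplex σ to the alternating sum Σ_i (−1)^i (σ with its i-th vertex removed). For instance
  ∂acde = cde − ade + ace − acd,
  ∂abce = bce − ace + abe − abc.
The resulting 10×5 matrix has rank 4, and its Smith normal form has invariant factors (1,1,1,1).

From H_k ≅ ker(∂_k) / im(∂_{k+1}) we obtain:

  H_1: rank ker ∂_1 − rank ∂_2 = (10 − 4) − 6 = 0, and the invariant factors of ∂_2 are all 1, so H_1 ≅ 0.

H_1 ≅ 0.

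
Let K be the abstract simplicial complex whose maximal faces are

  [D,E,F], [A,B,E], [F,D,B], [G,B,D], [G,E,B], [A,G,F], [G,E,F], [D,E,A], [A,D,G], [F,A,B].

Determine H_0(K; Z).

Take the total order A < B < D < E < F < G on the vertex set. Then K (dimension 2) consists of the simplices:

  0-simplices (6): A, B, D, E, F, G
  1-simplices (15): AB, AD, AE, AF, AG, BD, BE, BF, BG, DE, DF, DG, EF, EG, FG
  2-simplices (10): ABE, ABF, ADE, ADG, AFG, BDF, BDG, BEG, DEF, EFG

so the chain groups are C_0 ≅ Z^6, C_1 ≅ Z^15, C_2 ≅ Z^10.

∂_1: C_1 → C_0 is given by ∂[p,q] = [q] − [p].
The resulting 6×15 matrix has rank 5, and its Smith normal form has invariant factors (1,1,1,1,1).

Boundary ∂_2: C_2 → C_1 sends each 2-simplex [p,q,r] to [q,r] − [p,r] + [p,q]. For instance
  ∂DEF = EF − DF + DE,
  ∂ABF = BF − AF + AB.
The resulting 15×10 matrix has rank 10, and its Smith normal form has invariant factors (1,1,1,1,1,1,1,1,1,2).

Now H_k = ker ∂_k / im ∂_{k+1}, so:

  H_0: rank C_0 − rank ∂_1 = 6 − 5 = 1, and the invariant factors of ∂_1 are all 1, so H_0 ≅ Z.

H_0 ≅ Z.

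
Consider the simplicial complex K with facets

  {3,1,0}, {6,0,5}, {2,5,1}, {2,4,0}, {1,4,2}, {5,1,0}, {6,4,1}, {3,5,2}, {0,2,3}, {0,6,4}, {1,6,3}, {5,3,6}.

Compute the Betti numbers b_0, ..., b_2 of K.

b_0 = 1, b_1 = 0, b_2 = 0.

K has 7 vertices, 18 edges, 12 triangles.
rank ∂_0 = 0, rank ∂_1 = 6 ⇒ b_0 = 7 − 0 − 6 = 1; all invariant factors of ∂_1 are 1 so no torsion. So H_0 ≅ Z.
rank ∂_1 = 6, rank ∂_2 = 12 ⇒ b_1 = 18 − 6 − 12 = 0; ∂_2 has invariant factor(s) [2] giving torsion. So H_1 ≅ Z/2.
rank ∂_2 = 12, rank ∂_3 = 0 ⇒ b_2 = 12 − 12 − 0 = 0. So H_2 ≅ 0.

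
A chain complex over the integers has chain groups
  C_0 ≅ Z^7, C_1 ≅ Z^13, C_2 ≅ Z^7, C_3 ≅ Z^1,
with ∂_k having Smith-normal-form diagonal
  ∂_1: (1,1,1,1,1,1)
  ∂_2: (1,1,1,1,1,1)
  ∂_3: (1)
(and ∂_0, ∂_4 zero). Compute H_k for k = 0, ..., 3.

H_0 ≅ Z,  H_1 ≅ Z,  H_2 = 0,  H_3 = 0.

H_0: b_0 = 7 − 0 − 6 = 1; torsion from ∂_1 factors > 1: none. So H_0 ≅ Z.
H_1: b_1 = 13 − 6 − 6 = 1; torsion from ∂_2 factors > 1: none. So H_1 ≅ Z.
H_2: b_2 = 7 − 6 − 1 = 0; torsion from ∂_3 factors > 1: none. So H_2 ≅ 0.
H_3: b_3 = 1 − 1 − 0 = 0; torsion from ∂_4 factors > 1: none. So H_3 ≅ 0.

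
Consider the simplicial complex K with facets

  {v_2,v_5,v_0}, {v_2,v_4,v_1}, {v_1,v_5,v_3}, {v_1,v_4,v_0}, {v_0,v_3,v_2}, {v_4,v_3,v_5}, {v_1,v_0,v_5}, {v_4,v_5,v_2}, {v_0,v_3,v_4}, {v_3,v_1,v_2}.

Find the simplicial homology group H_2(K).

H_2 = 0.

Take the total order v_0 < v_1 < v_2 < v_3 < v_4 < v_5 on the vertex set. Then K (dimension 2) consists of the simplices:

  0-simplices (6): [v_0], [v_1], [v_2], [v_3], [v_4], [v_5]
  1-simplices (15): (15 of them)
  2-simplices (10): [v_0,v_1,v_4], [v_0,v_1,v_5], [v_0,v_2,v_3], [v_0,v_2,v_5], [v_0,v_3,v_4], [v_1,v_2,v_3], [v_1,v_2,v_4], [v_1,v_3,v_5], [v_2,v_4,v_5], [v_3,v_4,v_5]

so the chain groups are C_0 ≅ Z^6, C_1 ≅ Z^15, C_2 ≅ Z^10.

Boundary ∂_1: C_1 → C_0 maps an edge to its endpoints' difference, ∂[p,q] = q − p. For instance
  ∂[v_0,v_1] = [v_1] − [v_0].
The resulting 6×15 matrix has rank 5, and its Smith normal form has invariant factors (1,1,1,1,1).

Boundary ∂_2: C_2 → C_1 maps a triangle to the signed sum of its edges. For instance
  ∂[v_1,v_2,v_3] = [v_2,v_3] − [v_1,v_3] + [v_1,v_2],
  ∂[v_1,v_2,v_4] = [v_2,v_4] − [v_1,v_4] + [v_1,v_2].
As a 15×10 matrix over Z this has rank 10, with invariant factors (1,1,1,1,1,1,1,1,1,2).

Reading off H_k = ker ∂_k / im ∂_{k+1}:

  H_2: rank ker ∂_2 − rank ∂_3 = (10 − 10) − 0 = 0, and there is no ∂_3, so H_2 = 0.

(K is a triangulation of the real projective plane RP^2.)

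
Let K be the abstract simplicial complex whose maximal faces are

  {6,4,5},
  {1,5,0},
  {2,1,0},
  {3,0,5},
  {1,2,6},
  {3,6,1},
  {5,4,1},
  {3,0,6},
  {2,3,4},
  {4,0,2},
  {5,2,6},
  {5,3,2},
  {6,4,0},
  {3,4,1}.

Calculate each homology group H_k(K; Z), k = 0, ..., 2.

H_0 = Z,  H_1 = Z^2,  H_2 = Z.

Fix the vertex order 0 < 1 < 2 < 3 < 4 < 5 < 6 and write every simplex with vertices in increasing order. Then dim K = 2 and the simplices of K are:

  0-simplices (7): [0], [1], [2], [3], [4], [5], [6]
  1-simplices (21): [0,1], [0,2], [0,3], [0,4], [0,5], [0,6], [1,2], [1,3], [1,4], [1,5], [1,6], [2,3], [2,4], [2,5], [2,6], [3,4], [3,5], [3,6], [4,5], [4,6], [5,6]
  2-simplices (14): [0,1,2], [0,1,5], [0,2,4], [0,3,5], [0,3,6], [0,4,6], [1,2,6], [1,3,4], [1,3,6], [1,4,5], [2,3,4], [2,3,5], [2,5,6], [4,5,6]

so the chain groups are C_0 ≅ Z^7, C_1 ≅ Z^21, C_2 ≅ Z^14.

∂_1: C_1 → C_0 is given by ∂[p,q] = [q] − [p]. For instance
  ∂[4,5] = [5] − [4].
As a 7×21 matrix over Z this has rank 6, with invariant factors (1,1,1,1,1,1).

∂_2: C_2 → C_1 acts by ∂[p,q,r] = [q,r] − [p,r] + [p,q]. For instance
  ∂[0,4,6] = [4,6] − [0,6] + [0,4],
  ∂[1,2,6] = [2,6] − [1,6] + [1,2].
This gives a 21×14 integer matrix of rank 13; reducing to Smith normal form yields diagonal entries (1,1,1,1,1,1,1,1,1,1,1,1,1).

Computing H_k = (kernel of ∂_k) / (image of ∂_{k+1}):

  H_0: rank C_0 − rank ∂_1 = 7 − 6 = 1, and the invariant factors of ∂_1 are all 1, so H_0 = Z.
  H_1: rank ker ∂_1 − rank ∂_2 = (21 − 6) − 13 = 2, and the invariant factors of ∂_2 are all 1, so H_1 = Z^2.
  H_2: rank ker ∂_2 − rank ∂_3 = (14 − 13) − 0 = 1, and there is no ∂_3, so H_2 = Z.

As a check, the Euler characteristic is 7 − 21 + 14 = 0, which agrees with 1 − 2 + 1 = 0.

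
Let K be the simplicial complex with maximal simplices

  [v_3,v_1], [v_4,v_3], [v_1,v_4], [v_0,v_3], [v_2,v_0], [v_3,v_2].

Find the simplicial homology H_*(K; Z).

H_0 ≅ Z,  H_1 ≅ Z^2.

Take the total order v_0 < v_1 < v_2 < v_3 < v_4 on the vertex set. Then K (dimension 1) consists of the simplices:

  0-simplices (5): [v_0], [v_1], [v_2], [v_3], [v_4]
  1-simplices (6): [v_0,v_2], [v_0,v_3], [v_1,v_3], [v_1,v_4], [v_2,v_3], [v_3,v_4]

so the chain groups are C_0 ≅ Z^5, C_1 ≅ Z^6.

The boundary map ∂_1: C_1 → C_0 is given by ∂[p,q] = [q] − [p].
As a 5×6 matrix over Z this has rank 4, with invariant factors (1,1,1,1).

Now H_k = ker ∂_k / im ∂_{k+1}, so:

  H_0: rank C_0 − rank ∂_1 = 5 − 4 = 1, and the invariant factors of ∂_1 are all 1, so H_0 ≅ Z.
  H_1: rank ker ∂_1 − rank ∂_2 = (6 − 4) − 0 = 2, and there is no ∂_2, so H_1 ≅ Z^2.

As a check, the Euler characteristic is 5 − 6 = -1, which agrees with 1 − 2 = -1.
(K is a triangulation of a wedge of 2 circles.)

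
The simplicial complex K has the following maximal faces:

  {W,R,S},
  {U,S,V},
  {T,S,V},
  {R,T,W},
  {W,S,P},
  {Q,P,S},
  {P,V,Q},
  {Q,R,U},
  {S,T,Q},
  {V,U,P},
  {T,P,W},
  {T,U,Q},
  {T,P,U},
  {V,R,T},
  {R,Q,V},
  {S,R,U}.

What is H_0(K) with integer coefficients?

Order the vertices as P < Q < R < S < T < U < V < W. Listing each simplex with vertices in this order, K has dimension 2 with simplices:

  0-simplices (8): P, Q, R, S, T, U, V, W
  1-simplices (24): PQ, PS, PT, PU, PV, PW, QR, QS, QT, QU, QV, RS, RT, RU, RV, RW, ST, SU, SV, SW, TU, TV, TW, UV
  2-simplices (16): PQS, PQV, PSW, PTU, PTW, PUV, QRU, QRV, QST, QTU, RSU, RSW, RTV, RTW, STV, SUV

so the chain groups are C_0 ≅ Z^8, C_1 ≅ Z^24, C_2 ≅ Z^16.

∂_1: C_1 → C_0 sends each edge [p,q] (with p < q) to q − p. For instance
  ∂PT = T − P.
This gives a 8×24 integer matrix of rank 7; reducing to Smith normal form yields diagonal entries (1,1,1,1,1,1,1).

Boundary ∂_2: C_2 → C_1 sends each 2-simplex [p,q,r] to [q,r] − [p,r] + [p,q]. For instance
  ∂RTW = TW − RW + RT,
  ∂RTV = TV − RV + RT.
The resulting 24×16 matrix has rank 15, and its Smith normal form has invariant factors (1,1,1,1,1,1,1,1,1,1,1,1,1,1,1).

Reading off H_k = ker ∂_k / im ∂_{k+1}:

  H_0: rank C_0 − rank ∂_1 = 8 − 7 = 1, and the invariant factors of ∂_1 are all 1, so H_0 = Z.

(K is a triangulation of the torus T^2.)

H_0 ≅ Z.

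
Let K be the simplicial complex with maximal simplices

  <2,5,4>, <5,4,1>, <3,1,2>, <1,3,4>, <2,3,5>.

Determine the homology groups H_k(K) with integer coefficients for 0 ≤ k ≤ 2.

We work with the vertex ordering 1 < 2 < 3 < 4 < 5. The simplices of K, each written with vertices in increasing order, are:

  0-simplices (5): [1], [2], [3], [4], [5]
  1-simplices (10): [1,2], [1,3], [1,4], [1,5], [2,3], [2,4], [2,5], [3,4], [3,5], [4,5]
  2-simplices (5): [1,2,3], [1,3,4], [1,4,5], [2,3,5], [2,4,5]

so the chain groups are C_0 ≅ Z^5, C_1 ≅ Z^10, C_2 ≅ Z^5.

Boundary ∂_1: C_1 → C_0 is given by ∂[p,q] = [q] − [p].
The 5×10 boundary matrix has rank 4 and Smith normal form diag(1,1,1,1).

Boundary ∂_2: C_2 → C_1 sends each 2-simplex [p,q,r] to [q,r] − [p,r] + [p,q]. For instance
  ∂[2,4,5] = [4,5] − [2,5] + [2,4],
  ∂[1,3,4] = [3,4] − [1,4] + [1,3].
The 10×5 boundary matrix has rank 5 and Smith normal form diag(1,1,1,1,1).

Reading off H_k = ker ∂_k / im ∂_{k+1}:

  H_0: rank C_0 − rank ∂_1 = 5 − 4 = 1, and the invariant factors of ∂_1 are all 1, so H_0 ≅ Z.
  H_1: rank ker ∂_1 − rank ∂_2 = (10 − 4) − 5 = 1, and the invariant factors of ∂_2 are all 1, so H_1 ≅ Z.
  H_2: rank ker ∂_2 − rank ∂_3 = (5 − 5) − 0 = 0, and there is no ∂_3, so H_2 ≅ 0.

As a check, the Euler characteristic is 5 − 10 + 5 = 0, which agrees with 1 − 1 + 0 = 0.
(K is a triangulation of the Möbius band.)

H_0 ≅ Z,  H_1 ≅ Z,  H_2 = 0.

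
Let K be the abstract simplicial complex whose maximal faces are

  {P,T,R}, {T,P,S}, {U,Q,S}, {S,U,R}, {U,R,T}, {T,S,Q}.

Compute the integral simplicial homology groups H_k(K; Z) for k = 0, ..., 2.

H_0 ≅ Z,  H_1 ≅ Z,  H_2 = 0.

Order the vertices as P < Q < R < S < T < U. Listing each simplex with vertices in this order, K has dimension 2 with simplices:

  0-simplices (6): P, Q, R, S, T, U
  1-simplices (12): PR, PS, PT, QS, QT, QU, RS, RT, RU, ST, SU, TU
  2-simplices (6): PRT, PST, QST, QSU, RSU, RTU

giving chain groups C_0 ≅ Z^6, C_1 ≅ Z^12, C_2 ≅ Z^6.

∂_1: C_1 → C_0 maps an edge to its endpoints' difference, ∂[p,q] = q − p. For instance
  ∂QT = T − Q.
The 6×12 boundary matrix has rank 5 and Smith normal form diag(1,1,1,1,1).

Boundary ∂_2: C_2 → C_1 acts by ∂[p,q,r] = [q,r] − [p,r] + [p,q]. For instance
  ∂RSU = SU − RU + RS,
  ∂PST = ST − PT + PS.
The 12×6 boundary matrix has rank 6 and Smith normal form diag(1,1,1,1,1,1).

From H_k ≅ ker(∂_k) / im(∂_{k+1}) we obtain:

  H_0: rank C_0 − rank ∂_1 = 6 − 5 = 1, and the invariant factors of ∂_1 are all 1, so H_0 ≅ Z.
  H_1: rank ker ∂_1 − rank ∂_2 = (12 − 5) − 6 = 1, and the invariant factors of ∂_2 are all 1, so H_1 ≅ Z.
  H_2: rank ker ∂_2 − rank ∂_3 = (6 − 6) − 0 = 0, and there is no ∂_3, so H_2 ≅ 0.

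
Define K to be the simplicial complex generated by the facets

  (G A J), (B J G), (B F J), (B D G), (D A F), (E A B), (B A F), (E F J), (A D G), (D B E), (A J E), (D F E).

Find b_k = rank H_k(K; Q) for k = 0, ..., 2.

b_0 = 1, b_1 = 0, b_2 = 0.

Take the total order A < B < D < E < F < G < J on the vertex set. Then K (dimension 2) consists of the simplices:

  0-simplices (7): A, B, D, E, F, G, J
  1-simplices (18): AB, AD, AE, AF, AG, AJ, BD, BE, BF, BG, BJ, DE, DF, DG, EF, EJ, FJ, GJ
  2-simplices (12): ABE, ABF, ADF, ADG, AEJ, AGJ, BDE, BDG, BFJ, BGJ, DEF, EFJ

so the chain groups are C_0 ≅ Z^7, C_1 ≅ Z^18, C_2 ≅ Z^12.

∂_1: C_1 → C_0 sends each edge [p,q] (with p < q) to q − p. For instance
  ∂AD = D − A.
This gives a 7×18 integer matrix of rank 6; reducing to Smith normal form yields diagonal entries (1,1,1,1,1,1).

The boundary map ∂_2: C_2 → C_1 sends each 2-simplex [p,q,r] to [q,r] − [p,r] + [p,q]. For instance
  ∂ADF = DF − AF + AD,
  ∂AGJ = GJ − AJ + AG.
The 18×12 boundary matrix has rank 12 and Smith normal form diag(1,1,1,1,1,1,1,1,1,1,1,2).

Reading off H_k = ker ∂_k / im ∂_{k+1}:

  H_0: rank C_0 − rank ∂_1 = 7 − 6 = 1, and the invariant factors of ∂_1 are all 1, so H_0 ≅ Z.
  H_1: rank ker ∂_1 − rank ∂_2 = (18 − 6) − 12 = 0, and ∂_2 has invariant factor 2 > 1, so H_1 ≅ Z/2.
  H_2: rank ker ∂_2 − rank ∂_3 = (12 − 12) − 0 = 0, and there is no ∂_3, so H_2 ≅ 0.

As a check, the Euler characteristic is 7 − 18 + 12 = 1, which agrees with 1 − 0 + 0 = 1.

Hence the Betti numbers are b_0 = 1, b_1 = 0, b_2 = 0.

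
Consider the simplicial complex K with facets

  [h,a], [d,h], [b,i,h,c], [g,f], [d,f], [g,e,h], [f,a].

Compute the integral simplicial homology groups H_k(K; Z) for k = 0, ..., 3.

H_0 ≅ Z,  H_1 ≅ Z^2,  H_2 = 0,  H_3 = 0.

Fix the vertex order a < b < c < d < e < f < g < h < i and write every simplex with vertices in increasing order. Then dim K = 3 and the simplices of K are:

  0-simplices (9): a, b, c, d, e, f, g, h, i
  1-simplices (14): af, ah, bc, bh, bi, ch, ci, df, dh, eg, eh, fg, gh, hi
  2-simplices (5): bch, bci, bhi, chi, egh
  3-simplices (1): bchi

giving chain groups C_0 ≅ Z^9, C_1 ≅ Z^14, C_2 ≅ Z^5, C_3 ≅ Z^1.

The boundary map ∂_1: C_1 → C_0 is given by ∂[p,q] = [q] − [p].
As a 9×14 matrix over Z this has rank 8, with invariant factors (1,1,1,1,1,1,1,1).

The boundary map ∂_2: C_2 → C_1 sends each 2-simplex [p,q,r] to [q,r] − [p,r] + [p,q]. For instance
  ∂chi = hi − ci + ch,
  ∂egh = gh − eh + eg.
This gives a 14×5 integer matrix of rank 4; reducing to Smith normal form yields diagonal entries (1,1,1,1).

Boundary ∂_3: C_3 → C_2 sends each 3-simplex σ to the alternating sum Σ_i (−1)^i (σ with its i-th vertex removed). For instance
  ∂bchi = chi − bhi + bci − bch.
The 5×1 boundary matrix has rank 1 and Smith normal form diag(1).

Now H_k = ker ∂_k / im ∂_{k+1}, so:

  H_0: rank C_0 − rank ∂_1 = 9 − 8 = 1, and the invariant factors of ∂_1 are all 1, so H_0 = Z.
  H_1: rank ker ∂_1 − rank ∂_2 = (14 − 8) − 4 = 2, and the invariant factors of ∂_2 are all 1, so H_1 = Z^2.
  H_2: rank ker ∂_2 − rank ∂_3 = (5 − 4) − 1 = 0, and the invariant factors of ∂_3 are all 1, so H_2 = 0.
  H_3: rank ker ∂_3 − rank ∂_4 = (1 − 1) − 0 = 0, and there is no ∂_4, so H_3 = 0.

As a check, the Euler characteristic is 9 − 14 + 5 − 1 = -1, which agrees with 1 − 2 + 0 − 0 = -1.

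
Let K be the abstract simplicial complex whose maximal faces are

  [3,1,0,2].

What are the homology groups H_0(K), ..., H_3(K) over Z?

H_0 = Z,  H_1 = 0,  H_2 = 0,  H_3 = 0.

Take the total order 0 < 1 < 2 < 3 on the vertex set. Then K (dimension 3) consists of the simplices:

  0-simplices (4): [0], [1], [2], [3]
  1-simplices (6): [0,1], [0,2], [0,3], [1,2], [1,3], [2,3]
  2-simplices (4): [0,1,2], [0,1,3], [0,2,3], [1,2,3]
  3-simplices (1): [0,1,2,3]

giving chain groups C_0 ≅ Z^4, C_1 ≅ Z^6, C_2 ≅ Z^4, C_3 ≅ Z^1.

Boundary ∂_1: C_1 → C_0 sends each edge [p,q] (with p < q) to q − p.
The resulting 4×6 matrix has rank 3, and its Smith normal form has invariant factors (1,1,1).

∂_2: C_2 → C_1 maps a triangle to the signed sum of its edges. For instance
  ∂[1,2,3] = [2,3] − [1,3] + [1,2],
  ∂[0,2,3] = [2,3] − [0,3] + [0,2].
The resulting 6×4 matrix has rank 3, and its Smith normal form has invariant factors (1,1,1).

Boundary ∂_3: C_3 → C_2 sends each 3-simplex σ to the alternating sum Σ_i (−1)^i (σ with its i-th vertex removed). For instance
  ∂[0,1,2,3] = [1,2,3] − [0,2,3] + [0,1,3] − [0,1,2].
This gives a 4×1 integer matrix of rank 1; reducing to Smith normal form yields diagonal entries (1).

Reading off H_k = ker ∂_k / im ∂_{k+1}:

  H_0: rank C_0 − rank ∂_1 = 4 − 3 = 1, and the invariant factors of ∂_1 are all 1, so H_0 ≅ Z.
  H_1: rank ker ∂_1 − rank ∂_2 = (6 − 3) − 3 = 0, and the invariant factors of ∂_2 are all 1, so H_1 ≅ 0.
  H_2: rank ker ∂_2 − rank ∂_3 = (4 − 3) − 1 = 0, and the invariant factors of ∂_3 are all 1, so H_2 ≅ 0.
  H_3: rank ker ∂_3 − rank ∂_4 = (1 − 1) − 0 = 0, and there is no ∂_4, so H_3 ≅ 0.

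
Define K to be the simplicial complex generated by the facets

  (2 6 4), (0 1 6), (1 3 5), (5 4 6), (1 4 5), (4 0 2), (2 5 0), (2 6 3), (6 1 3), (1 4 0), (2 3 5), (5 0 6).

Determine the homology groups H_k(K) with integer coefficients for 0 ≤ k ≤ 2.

H_0 ≅ Z,  H_1 ≅ Z/2,  H_2 = 0.

Take the total order 0 < 1 < 2 < 3 < 4 < 5 < 6 on the vertex set. Then K (dimension 2) consists of the simplices:

  0-simplices (7): [0], [1], [2], [3], [4], [5], [6]
  1-simplices (18): [0,1], [0,2], [0,4], [0,5], [0,6], [1,3], [1,4], [1,5], [1,6], [2,3], [2,4], [2,5], [2,6], [3,5], [3,6], [4,5], [4,6], [5,6]
  2-simplices (12): [0,1,4], [0,1,6], [0,2,4], [0,2,5], [0,5,6], [1,3,5], [1,3,6], [1,4,5], [2,3,5], [2,3,6], [2,4,6], [4,5,6]

Hence C_0 ≅ Z^7, C_1 ≅ Z^18, C_2 ≅ Z^12.

The boundary map ∂_1: C_1 → C_0 maps an edge to its endpoints' difference, ∂[p,q] = q − p. For instance
  ∂[0,6] = [6] − [0].
As a 7×18 matrix over Z this has rank 6, with invariant factors (1,1,1,1,1,1).

∂_2: C_2 → C_1 maps a triangle to the signed sum of its edges. For instance
  ∂[2,3,5] = [3,5] − [2,5] + [2,3],
  ∂[4,5,6] = [5,6] − [4,6] + [4,5].
The resulting 18×12 matrix has rank 12, and its Smith normal form has invariant factors (1,1,1,1,1,1,1,1,1,1,1,2).

Computing H_k = (kernel of ∂_k) / (image of ∂_{k+1}):

  H_0: rank C_0 − rank ∂_1 = 7 − 6 = 1, and the invariant factors of ∂_1 are all 1, so H_0 = Z.
  H_1: rank ker ∂_1 − rank ∂_2 = (18 − 6) − 12 = 0, and ∂_2 has invariant factor 2 > 1, so H_1 = Z/2.
  H_2: rank ker ∂_2 − rank ∂_3 = (12 − 12) − 0 = 0, and there is no ∂_3, so H_2 = 0.

(K is a triangulation of the real projective plane RP^2.)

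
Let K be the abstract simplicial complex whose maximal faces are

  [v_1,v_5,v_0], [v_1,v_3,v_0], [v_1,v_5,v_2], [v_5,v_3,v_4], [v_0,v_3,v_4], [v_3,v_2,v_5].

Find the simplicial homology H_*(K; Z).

K has 6 vertices, 12 edges, 6 triangles.
rank ∂_0 = 0, rank ∂_1 = 5 ⇒ b_0 = 6 − 0 − 5 = 1; all invariant factors of ∂_1 are 1 so no torsion. So H_0 ≅ Z.
rank ∂_1 = 5, rank ∂_2 = 6 ⇒ b_1 = 12 − 5 − 6 = 1; all invariant factors of ∂_2 are 1 so no torsion. So H_1 ≅ Z.
rank ∂_2 = 6, rank ∂_3 = 0 ⇒ b_2 = 6 − 6 − 0 = 0. So H_2 ≅ 0.

H_0 ≅ Z,  H_1 ≅ Z,  H_2 = 0.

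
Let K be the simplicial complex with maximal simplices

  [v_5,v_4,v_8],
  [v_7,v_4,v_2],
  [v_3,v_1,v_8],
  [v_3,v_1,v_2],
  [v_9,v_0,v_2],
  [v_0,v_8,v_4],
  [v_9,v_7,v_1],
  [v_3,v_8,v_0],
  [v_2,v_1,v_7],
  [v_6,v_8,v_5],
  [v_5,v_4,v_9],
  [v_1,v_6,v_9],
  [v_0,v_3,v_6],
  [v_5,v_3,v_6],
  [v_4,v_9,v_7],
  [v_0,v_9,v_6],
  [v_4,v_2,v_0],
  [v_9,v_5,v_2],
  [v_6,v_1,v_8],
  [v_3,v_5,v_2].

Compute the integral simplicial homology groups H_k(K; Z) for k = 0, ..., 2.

H_0 ≅ Z,  H_1 ≅ Z ⊕ Z_2,  H_2 = 0.

Fix the vertex order v_0 < v_1 < v_2 < v_3 < v_4 < v_5 < v_6 < v_7 < v_8 < v_9 and write every simplex with vertices in increasing order. Then dim K = 2 and the simplices of K are:

  0-simplices (10): [v_0], [v_1], [v_2], [v_3], [v_4], [v_5], [v_6], [v_7], [v_8], [v_9]
  1-simplices (30): (30 of them)
  2-simplices (20): (20 of them)

Hence C_0 ≅ Z^10, C_1 ≅ Z^30, C_2 ≅ Z^20.

Boundary ∂_1: C_1 → C_0 maps an edge to its endpoints' difference, ∂[p,q] = q − p. For instance
  ∂[v_3,v_5] = [v_5] − [v_3].
This gives a 10×30 integer matrix of rank 9; reducing to Smith normal form yields diagonal entries (1,1,1,1,1,1,1,1,1).

∂_2: C_2 → C_1 sends each 2-simplex [p,q,r] to [q,r] − [p,r] + [p,q]. For instance
  ∂[v_0,v_4,v_8] = [v_4,v_8] − [v_0,v_8] + [v_0,v_4],
  ∂[v_1,v_6,v_9] = [v_6,v_9] − [v_1,v_9] + [v_1,v_6].
The 30×20 boundary matrix has rank 20 and Smith normal form diag(1,1,1,1,1,1,1,1,1,1,1,1,1,1,1,1,1,1,1,2).

Computing H_k = (kernel of ∂_k) / (image of ∂_{k+1}):

  H_0: rank C_0 − rank ∂_1 = 10 − 9 = 1, and the invariant factors of ∂_1 are all 1, so H_0 = Z.
  H_1: rank ker ∂_1 − rank ∂_2 = (30 − 9) − 20 = 1, and ∂_2 has invariant factor 2 > 1, so H_1 = Z ⊕ Z_2.
  H_2: rank ker ∂_2 − rank ∂_3 = (20 − 20) − 0 = 0, and there is no ∂_3, so H_2 = 0.

(K is a triangulation of the Klein bottle.)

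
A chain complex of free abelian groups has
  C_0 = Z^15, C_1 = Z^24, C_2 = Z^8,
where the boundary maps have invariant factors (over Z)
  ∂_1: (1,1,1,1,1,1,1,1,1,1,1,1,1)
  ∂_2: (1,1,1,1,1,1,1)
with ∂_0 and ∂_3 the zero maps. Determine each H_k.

H_0 ≅ Z^2,  H_1 ≅ Z^4,  H_2 ≅ Z.

H_0: b_0 = 15 − 0 − 13 = 2; torsion from ∂_1 factors > 1: none. So H_0 ≅ Z^2.
H_1: b_1 = 24 − 13 − 7 = 4; torsion from ∂_2 factors > 1: none. So H_1 ≅ Z^4.
H_2: b_2 = 8 − 7 − 0 = 1; torsion from ∂_3 factors > 1: none. So H_2 ≅ Z.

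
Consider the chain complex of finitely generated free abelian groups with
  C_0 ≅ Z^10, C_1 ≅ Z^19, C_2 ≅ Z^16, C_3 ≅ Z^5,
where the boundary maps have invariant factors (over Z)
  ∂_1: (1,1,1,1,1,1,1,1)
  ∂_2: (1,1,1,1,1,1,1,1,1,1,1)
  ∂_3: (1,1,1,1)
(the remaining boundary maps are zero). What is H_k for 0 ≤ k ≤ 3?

H_0: b_0 = 10 − 0 − 8 = 2; torsion from ∂_1 factors > 1: none. So H_0 ≅ Z^2.
H_1: b_1 = 19 − 8 − 11 = 0; torsion from ∂_2 factors > 1: none. So H_1 ≅ 0.
H_2: b_2 = 16 − 11 − 4 = 1; torsion from ∂_3 factors > 1: none. So H_2 ≅ Z.
H_3: b_3 = 5 − 4 − 0 = 1; torsion from ∂_4 factors > 1: none. So H_3 ≅ Z.

H_0 ≅ Z^2,  H_1 = 0,  H_2 ≅ Z,  H_3 ≅ Z.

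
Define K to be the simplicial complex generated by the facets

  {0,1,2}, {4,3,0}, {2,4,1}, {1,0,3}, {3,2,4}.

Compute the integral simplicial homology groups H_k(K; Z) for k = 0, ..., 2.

H_0 = Z,  H_1 = Z,  H_2 = 0.

We work with the vertex ordering 0 < 1 < 2 < 3 < 4. The simplices of K, each written with vertices in increasing order, are:

  0-simplices (5): [0], [1], [2], [3], [4]
  1-simplices (10): [0,1], [0,2], [0,3], [0,4], [1,2], [1,3], [1,4], [2,3], [2,4], [3,4]
  2-simplices (5): [0,1,2], [0,1,3], [0,3,4], [1,2,4], [2,3,4]

giving chain groups C_0 ≅ Z^5, C_1 ≅ Z^10, C_2 ≅ Z^5.

The boundary map ∂_1: C_1 → C_0 maps an edge to its endpoints' difference, ∂[p,q] = q − p. For instance
  ∂[0,3] = [3] − [0].
This gives a 5×10 integer matrix of rank 4; reducing to Smith normal form yields diagonal entries (1,1,1,1).

∂_2: C_2 → C_1 acts by ∂[p,q,r] = [q,r] − [p,r] + [p,q]. For instance
  ∂[0,3,4] = [3,4] − [0,4] + [0,3],
  ∂[0,1,2] = [1,2] − [0,2] + [0,1].
This gives a 10×5 integer matrix of rank 5; reducing to Smith normal form yields diagonal entries (1,1,1,1,1).

Now H_k = ker ∂_k / im ∂_{k+1}, so:

  H_0: rank C_0 − rank ∂_1 = 5 − 4 = 1, and the invariant factors of ∂_1 are all 1, so H_0 ≅ Z.
  H_1: rank ker ∂_1 − rank ∂_2 = (10 − 4) − 5 = 1, and the invariant factors of ∂_2 are all 1, so H_1 ≅ Z.
  H_2: rank ker ∂_2 − rank ∂_3 = (5 − 5) − 0 = 0, and there is no ∂_3, so H_2 ≅ 0.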